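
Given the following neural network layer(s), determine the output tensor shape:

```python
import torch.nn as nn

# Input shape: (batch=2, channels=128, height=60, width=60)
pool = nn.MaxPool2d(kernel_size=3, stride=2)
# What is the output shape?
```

Input: (2, 128, 60, 60) -> Output: (2, 128, 29, 29)

Answer: (2, 128, 29, 29)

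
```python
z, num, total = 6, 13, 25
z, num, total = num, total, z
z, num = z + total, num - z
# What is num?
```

Trace:
`z, num, total = 6, 13, 25` → z = 6; num = 13; total = 25
`z, num, total = num, total, z` → z = 13; num = 25; total = 6
`z, num = z + total, num - z` → z = 19; num = 12
So num = 12

Answer: 12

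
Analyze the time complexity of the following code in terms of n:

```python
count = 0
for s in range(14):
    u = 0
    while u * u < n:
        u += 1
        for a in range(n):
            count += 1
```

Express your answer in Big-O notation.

Each loop level contributes: 1 × √n × n. Multiplying the contributions gives O(n√n).

Answer: O(n√n)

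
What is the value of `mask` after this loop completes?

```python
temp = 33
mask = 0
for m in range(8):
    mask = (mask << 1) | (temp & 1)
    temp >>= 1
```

Reverse lowest 8 bits of 33
`mask` takes the values: 0 → 1 → 2 → 4 → 8 → 16 → 33 → 66 → 132

Answer: 132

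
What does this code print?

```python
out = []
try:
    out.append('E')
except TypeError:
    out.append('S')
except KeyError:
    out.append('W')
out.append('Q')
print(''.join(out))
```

Execution trace: 'E' (try body, no exception) → 'Q' (after the try/except). Output: EQ

Answer: EQ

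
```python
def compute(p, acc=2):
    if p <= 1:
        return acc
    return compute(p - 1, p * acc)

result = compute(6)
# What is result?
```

Accumulator trace (n, acc): (6, 2) -> (5, 12) -> (4, 60) -> (3, 240) -> (2, 720) -> (1, 1440) -> return 1440

Answer: 1440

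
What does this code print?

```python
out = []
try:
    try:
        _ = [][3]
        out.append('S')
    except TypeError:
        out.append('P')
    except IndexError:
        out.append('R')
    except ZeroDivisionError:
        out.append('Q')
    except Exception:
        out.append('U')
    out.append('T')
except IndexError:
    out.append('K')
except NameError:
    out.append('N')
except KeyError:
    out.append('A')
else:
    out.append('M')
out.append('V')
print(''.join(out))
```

Execution trace: 'R' (inner except IndexError) → 'T' (try body, no exception) → 'M' (else) → 'V' (after the try/except). Output: RTMV

Answer: RTMV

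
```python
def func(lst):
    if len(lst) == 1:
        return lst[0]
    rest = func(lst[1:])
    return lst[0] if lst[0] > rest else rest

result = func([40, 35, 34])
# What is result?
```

Recursive max over [40, 35, 34] = 40

Answer: 40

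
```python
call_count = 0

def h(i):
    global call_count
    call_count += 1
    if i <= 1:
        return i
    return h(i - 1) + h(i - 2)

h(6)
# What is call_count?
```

Calls(i) = 1 + Calls(i-1) + Calls(i-2); Calls(0)=Calls(1)=1. For i=6 this gives 25.

Answer: 25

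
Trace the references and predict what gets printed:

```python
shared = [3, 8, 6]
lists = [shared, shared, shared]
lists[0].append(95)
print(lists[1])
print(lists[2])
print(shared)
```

Key concept: list of same reference.
Step by step:
`shared = [3, 8, 6]` → shared = [3, 8, 6]
`lists = [shared, shared, shared]` → lists = [[3, 8, 6], [3, 8, 6], [3, 8, 6]]
`lists[0].append(95)` → shared = [3, 8, 6, 95]; lists = [[3, 8, 6, 95], [3, 8, 6, 95], [3, 8, 6, 95]]
`print(lists[1])` → prints [3, 8, 6, 95]
`print(lists[2])` → prints [3, 8, 6, 95]
`print(shared)` → prints [3, 8, 6, 95]

Answer:
[3, 8, 6, 95]
[3, 8, 6, 95]
[3, 8, 6, 95]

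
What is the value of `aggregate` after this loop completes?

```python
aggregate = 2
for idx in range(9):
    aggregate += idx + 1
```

Start at 2, add 1 to 9 = 47
`aggregate` takes the values: 2 → 3 → 5 → 8 → 12 → 17 → 23 → 30 → 38 → 47

Answer: 47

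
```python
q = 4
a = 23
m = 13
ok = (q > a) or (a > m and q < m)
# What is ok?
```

Trace:
`q = 4` → q = 4
`a = 23` → a = 23
`m = 13` → m = 13
`ok = (q > a) or (a > m and q < m)` → ok = True
So ok = True

Answer: True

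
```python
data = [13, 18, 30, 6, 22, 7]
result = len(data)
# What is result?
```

Trace:
`data = [13, 18, 30, 6, 22, 7]` → data = [13, 18, 30, 6, 22, 7]
`result = len(data)` → result = 6
So result = 6

Answer: 6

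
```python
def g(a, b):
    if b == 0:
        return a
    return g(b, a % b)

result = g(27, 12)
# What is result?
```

g(27, 12) -> g(12, 3) -> g(3, 0) -> 3

Answer: 3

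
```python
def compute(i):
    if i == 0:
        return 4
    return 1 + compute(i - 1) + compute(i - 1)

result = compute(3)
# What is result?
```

compute(i) = 1 + 2·compute(i-1), compute(0)=4. Closed form: (4+1)·2^3 - 1 = 39.

Answer: 39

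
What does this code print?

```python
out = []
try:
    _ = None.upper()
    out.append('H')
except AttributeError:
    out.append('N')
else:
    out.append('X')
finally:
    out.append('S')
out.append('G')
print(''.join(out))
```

Execution trace: 'N' (except AttributeError) → 'S' (finally) → 'G' (after the try/except). Output: NSG

Answer: NSG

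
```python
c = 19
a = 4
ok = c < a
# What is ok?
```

Trace:
`c = 19` → c = 19
`a = 4` → a = 4
`ok = c < a` → ok = False
So ok = False

Answer: False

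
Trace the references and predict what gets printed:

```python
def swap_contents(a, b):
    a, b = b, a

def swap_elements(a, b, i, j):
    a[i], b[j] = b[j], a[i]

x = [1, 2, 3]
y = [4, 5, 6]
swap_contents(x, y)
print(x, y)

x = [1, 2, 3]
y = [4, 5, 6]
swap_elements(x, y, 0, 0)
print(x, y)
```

Key concept: parameter rebinding vs mutation.
Step by step:
`x = [1, 2, 3]` → x = [1, 2, 3]
`y = [4, 5, 6]` → y = [4, 5, 6]
`swap_contents(x, y)` → no visible change to tracked variables
`print(x, y)` → prints [1, 2, 3] [4, 5, 6]
`x = [1, 2, 3]` → x = [1, 2, 3]
`y = [4, 5, 6]` → y = [4, 5, 6]
`swap_elements(x, y, 0, 0)` → x = [4, 2, 3]; y = [1, 5, 6]
`print(x, y)` → prints [4, 2, 3] [1, 5, 6]

Answer:
[1, 2, 3] [4, 5, 6]
[4, 2, 3] [1, 5, 6]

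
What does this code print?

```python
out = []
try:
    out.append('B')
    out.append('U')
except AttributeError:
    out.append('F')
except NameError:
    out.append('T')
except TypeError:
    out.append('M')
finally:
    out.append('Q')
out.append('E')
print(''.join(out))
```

Execution trace: 'B' (try body) → 'U' (try body, no exception) → 'Q' (finally) → 'E' (after the try/except). Output: BUQE

Answer: BUQE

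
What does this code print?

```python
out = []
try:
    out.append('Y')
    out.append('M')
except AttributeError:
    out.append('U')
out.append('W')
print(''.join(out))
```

Execution trace: 'Y' (try body) → 'M' (try body, no exception) → 'W' (after the try/except). Output: YMW

Answer: YMW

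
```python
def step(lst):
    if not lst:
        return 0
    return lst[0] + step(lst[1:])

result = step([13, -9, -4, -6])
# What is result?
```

13 + (-9) + (-4) + (-6) + 0 = -6

Answer: -6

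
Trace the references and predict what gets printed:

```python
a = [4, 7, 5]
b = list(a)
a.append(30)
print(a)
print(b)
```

Key concept: list() constructor creates copy.
Step by step:
`a = [4, 7, 5]` → a = [4, 7, 5]
`b = list(a)` → b = [4, 7, 5]
`a.append(30)` → a = [4, 7, 5, 30]
`print(a)` → prints [4, 7, 5, 30]
`print(b)` → prints [4, 7, 5]

Answer:
[4, 7, 5, 30]
[4, 7, 5]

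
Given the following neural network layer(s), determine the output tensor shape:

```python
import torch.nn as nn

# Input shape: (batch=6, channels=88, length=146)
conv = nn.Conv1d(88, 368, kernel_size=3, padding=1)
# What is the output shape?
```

Input: (6, 88, 146) -> Output: (6, 368, 146)

Answer: (6, 368, 146)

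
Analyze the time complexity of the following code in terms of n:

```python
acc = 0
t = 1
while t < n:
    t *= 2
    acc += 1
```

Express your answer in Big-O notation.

Each loop level contributes: log n. Multiplying the contributions gives O(log n).

Answer: O(log n)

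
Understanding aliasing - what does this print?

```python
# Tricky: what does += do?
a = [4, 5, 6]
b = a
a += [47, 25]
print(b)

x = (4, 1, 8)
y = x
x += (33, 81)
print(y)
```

Key concept: += behavior differs for mutable vs immutable.
Step by step:
`a = [4, 5, 6]` → a = [4, 5, 6]
`b = a` → b = [4, 5, 6] (same object as a)
`a += [47, 25]` → a = [4, 5, 6, 47, 25] (same object as b); b = [4, 5, 6, 47, 25] (same object as a)
`print(b)` → prints [4, 5, 6, 47, 25]
`x = (4, 1, 8)` → x = (4, 1, 8)
`y = x` → y = (4, 1, 8)
`x += (33, 81)` → x = (4, 1, 8, 33, 81)
`print(y)` → prints (4, 1, 8)

Answer:
[4, 5, 6, 47, 25]
(4, 1, 8)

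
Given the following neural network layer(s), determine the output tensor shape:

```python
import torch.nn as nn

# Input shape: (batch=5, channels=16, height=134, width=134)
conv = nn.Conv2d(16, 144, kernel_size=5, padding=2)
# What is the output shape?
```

Input: (5, 16, 134, 134) -> Output: (5, 144, 134, 134)

Answer: (5, 144, 134, 134)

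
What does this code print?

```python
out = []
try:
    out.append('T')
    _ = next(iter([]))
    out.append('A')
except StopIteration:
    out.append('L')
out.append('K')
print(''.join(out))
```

Execution trace: 'T' (try body) → 'L' (except StopIteration) → 'K' (after the try/except). Output: TLK

Answer: TLK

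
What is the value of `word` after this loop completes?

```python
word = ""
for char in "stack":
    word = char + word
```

Reverse 'stack'
`word` takes the values: "" → "s" → "ts" → "ats" → "cats" → "kcats"

Answer: "kcats"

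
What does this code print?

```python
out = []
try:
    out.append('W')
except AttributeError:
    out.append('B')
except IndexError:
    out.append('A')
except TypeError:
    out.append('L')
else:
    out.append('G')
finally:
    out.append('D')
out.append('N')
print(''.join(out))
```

Execution trace: 'W' (try body, no exception) → 'G' (else) → 'D' (finally) → 'N' (after the try/except). Output: WGDN

Answer: WGDN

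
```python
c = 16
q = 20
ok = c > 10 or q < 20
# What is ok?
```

Trace:
`c = 16` → c = 16
`q = 20` → q = 20
`ok = c > 10 or q < 20` → ok = True
So ok = True

Answer: True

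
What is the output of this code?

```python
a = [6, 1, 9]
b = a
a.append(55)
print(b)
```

Key concept: basic list aliasing.
Step by step:
`a = [6, 1, 9]` → a = [6, 1, 9]
`b = a` → b = [6, 1, 9] (same object as a)
`a.append(55)` → a = [6, 1, 9, 55] (same object as b); b = [6, 1, 9, 55] (same object as a)
`print(b)` → prints [6, 1, 9, 55]

Answer: [6, 1, 9, 55]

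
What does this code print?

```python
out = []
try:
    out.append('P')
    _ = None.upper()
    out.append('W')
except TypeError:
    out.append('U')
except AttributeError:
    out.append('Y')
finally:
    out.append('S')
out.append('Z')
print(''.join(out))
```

Execution trace: 'P' (try body) → 'Y' (except AttributeError) → 'S' (finally) → 'Z' (after the try/except). Output: PYSZ

Answer: PYSZ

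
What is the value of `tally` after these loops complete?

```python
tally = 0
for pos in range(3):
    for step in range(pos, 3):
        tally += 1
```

Upper triangle: 3 + 2 + ... + 1
`tally` takes the values: 0 → 1 → 2 → 3 → 4 → 5 → 6

Answer: 6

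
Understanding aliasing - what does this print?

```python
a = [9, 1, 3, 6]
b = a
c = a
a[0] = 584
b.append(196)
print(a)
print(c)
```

Key concept: multiple aliases.
Step by step:
`a = [9, 1, 3, 6]` → a = [9, 1, 3, 6]
`b = a` → b = [9, 1, 3, 6] (same object as a)
`c = a` → c = [9, 1, 3, 6] (same object as a, b)
`a[0] = 584` → a = [584, 1, 3, 6] (same object as b, c); b = [584, 1, 3, 6] (same object as a, c); c = [584, 1, 3, 6] (same object as a, b)
`b.append(196)` → a = [584, 1, 3, 6, 196] (same object as b, c); b = [584, 1, 3, 6, 196] (same object as a, c); c = [584, 1, 3, 6, 196] (same object as a, b)
`print(a)` → prints [584, 1, 3, 6, 196]
`print(c)` → prints [584, 1, 3, 6, 196]

Answer:
[584, 1, 3, 6, 196]
[584, 1, 3, 6, 196]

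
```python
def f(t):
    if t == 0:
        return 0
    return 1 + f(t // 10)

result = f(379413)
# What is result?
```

Count of digits of 379413: 6

Answer: 6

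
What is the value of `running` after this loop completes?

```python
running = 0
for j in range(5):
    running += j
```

Sum of 0 to 4 = 10
`running` takes the values: 0 → 1 → 3 → 6 → 10

Answer: 10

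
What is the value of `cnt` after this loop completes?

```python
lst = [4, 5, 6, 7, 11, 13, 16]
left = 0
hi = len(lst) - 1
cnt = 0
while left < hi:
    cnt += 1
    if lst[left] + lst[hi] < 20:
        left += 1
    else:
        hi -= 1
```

Steps to find pair summing to 20
`cnt` takes the values: 0 → 1 → 2 → 3 → 4 → 5 → 6

Answer: 6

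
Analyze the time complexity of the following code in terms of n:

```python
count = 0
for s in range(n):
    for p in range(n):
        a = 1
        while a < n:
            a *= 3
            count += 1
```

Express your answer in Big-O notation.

Each loop level contributes: n × n × log n. Multiplying the contributions gives O(n^2 log n).

Answer: O(n^2 log n)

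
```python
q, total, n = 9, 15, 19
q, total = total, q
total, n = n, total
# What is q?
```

Trace:
`q, total, n = 9, 15, 19` → q = 9; total = 15; n = 19
`q, total = total, q` → q = 15; total = 9
`total, n = n, total` → total = 19; n = 9
So q = 15

Answer: 15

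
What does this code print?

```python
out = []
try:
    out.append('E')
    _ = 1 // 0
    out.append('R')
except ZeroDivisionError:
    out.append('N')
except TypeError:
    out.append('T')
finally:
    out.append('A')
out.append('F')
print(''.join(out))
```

Execution trace: 'E' (try body) → 'N' (except ZeroDivisionError) → 'A' (finally) → 'F' (after the try/except). Output: ENAF

Answer: ENAF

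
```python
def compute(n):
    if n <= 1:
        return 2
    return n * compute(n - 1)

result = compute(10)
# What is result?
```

compute(10) = 10 * 9 * 8 * 7 * 6 * 5 * 4 * 3 * 2 * 2 = 7257600

Answer: 7257600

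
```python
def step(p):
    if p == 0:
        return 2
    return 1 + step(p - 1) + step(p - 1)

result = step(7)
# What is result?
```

step(p) = 1 + 2·step(p-1), step(0)=2. Closed form: (2+1)·2^7 - 1 = 383.

Answer: 383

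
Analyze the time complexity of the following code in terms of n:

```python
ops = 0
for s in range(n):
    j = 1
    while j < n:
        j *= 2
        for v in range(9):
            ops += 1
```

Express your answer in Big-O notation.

Each loop level contributes: n × log n × 1. Multiplying the contributions gives O(n log n).

Answer: O(n log n)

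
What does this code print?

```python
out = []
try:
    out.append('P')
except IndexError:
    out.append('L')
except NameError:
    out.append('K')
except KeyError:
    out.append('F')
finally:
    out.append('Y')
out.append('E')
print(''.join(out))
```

Execution trace: 'P' (try body, no exception) → 'Y' (finally) → 'E' (after the try/except). Output: PYE

Answer: PYE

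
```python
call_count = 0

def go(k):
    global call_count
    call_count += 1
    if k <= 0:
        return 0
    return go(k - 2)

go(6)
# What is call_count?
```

Linear recursion stepping by 2: 4 calls from k=6 down to ≤0.

Answer: 4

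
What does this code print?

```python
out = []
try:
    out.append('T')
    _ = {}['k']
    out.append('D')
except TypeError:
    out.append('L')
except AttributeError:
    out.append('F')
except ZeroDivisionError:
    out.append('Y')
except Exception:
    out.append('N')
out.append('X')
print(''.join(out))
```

Execution trace: 'T' (try body) → 'N' (except Exception) → 'X' (after the try/except). Output: TNX

Answer: TNX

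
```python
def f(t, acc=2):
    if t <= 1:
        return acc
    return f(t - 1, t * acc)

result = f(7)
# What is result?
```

Accumulator trace (n, acc): (7, 2) -> (6, 14) -> (5, 84) -> (4, 420) -> (3, 1680) -> (2, 5040) -> (1, 10080) -> return 10080

Answer: 10080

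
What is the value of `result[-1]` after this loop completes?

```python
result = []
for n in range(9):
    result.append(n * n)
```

Last element of squares 0 to 8
`result` takes the values: [] → [0] → [0, 1] → [0, 1, 4] → [0, 1, 4, 9] → [0, 1, 4, 9, 16] → [0, 1, 4, 9, 16, 25] → [0, 1, 4, 9, 16, 25, 36] → [0, 1, 4, 9, 16, 25, 36, 49] → [0, 1, 4, 9, 16, 25, 36, 49, 64]
So `result[-1]` = 64

Answer: 64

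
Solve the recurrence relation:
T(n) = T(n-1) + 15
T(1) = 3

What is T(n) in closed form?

Unrolling: T(n) = T(1) + 15·(n-1) = 3 + 15(n-1) = 15n - 12.

Answer: T(n) = 15n - 12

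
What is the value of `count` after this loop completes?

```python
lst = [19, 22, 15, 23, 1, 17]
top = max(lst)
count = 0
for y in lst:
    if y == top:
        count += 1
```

Count of max value 23 in [19, 22, 15, 23, 1, 17]
`count` takes the values: 0 → 1

Answer: 1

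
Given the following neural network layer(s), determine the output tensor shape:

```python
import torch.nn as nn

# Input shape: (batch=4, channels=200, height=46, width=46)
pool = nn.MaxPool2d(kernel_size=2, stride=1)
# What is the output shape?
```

Input: (4, 200, 46, 46) -> Output: (4, 200, 45, 45)

Answer: (4, 200, 45, 45)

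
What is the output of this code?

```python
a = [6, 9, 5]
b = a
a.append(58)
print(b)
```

Key concept: basic list aliasing.
Step by step:
`a = [6, 9, 5]` → a = [6, 9, 5]
`b = a` → b = [6, 9, 5] (same object as a)
`a.append(58)` → a = [6, 9, 5, 58] (same object as b); b = [6, 9, 5, 58] (same object as a)
`print(b)` → prints [6, 9, 5, 58]

Answer: [6, 9, 5, 58]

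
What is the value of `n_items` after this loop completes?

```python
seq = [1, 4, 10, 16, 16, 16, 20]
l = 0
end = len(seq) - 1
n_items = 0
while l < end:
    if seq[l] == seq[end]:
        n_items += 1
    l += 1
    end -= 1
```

Count matching pairs from ends
`n_items` takes the values: 0

Answer: 0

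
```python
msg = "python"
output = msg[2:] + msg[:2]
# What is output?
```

Trace:
`msg = "python"` → msg = 'python'
`output = msg[2:] + msg[:2]` → output = 'thonpy'
So output = 'thonpy'

Answer: 'thonpy'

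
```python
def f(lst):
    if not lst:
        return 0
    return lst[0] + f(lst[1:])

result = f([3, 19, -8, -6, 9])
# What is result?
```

3 + 19 + (-8) + (-6) + 9 + 0 = 17

Answer: 17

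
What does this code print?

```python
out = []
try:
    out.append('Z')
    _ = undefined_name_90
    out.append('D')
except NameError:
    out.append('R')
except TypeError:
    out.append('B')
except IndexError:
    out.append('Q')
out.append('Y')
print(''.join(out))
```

Execution trace: 'Z' (try body) → 'R' (except NameError) → 'Y' (after the try/except). Output: ZRY

Answer: ZRY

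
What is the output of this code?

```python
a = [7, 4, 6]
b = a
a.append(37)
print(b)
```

Key concept: basic list aliasing.
Step by step:
`a = [7, 4, 6]` → a = [7, 4, 6]
`b = a` → b = [7, 4, 6] (same object as a)
`a.append(37)` → a = [7, 4, 6, 37] (same object as b); b = [7, 4, 6, 37] (same object as a)
`print(b)` → prints [7, 4, 6, 37]

Answer: [7, 4, 6, 37]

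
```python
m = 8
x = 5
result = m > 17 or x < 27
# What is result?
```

Trace:
`m = 8` → m = 8
`x = 5` → x = 5
`result = m > 17 or x < 27` → result = True
So result = True

Answer: True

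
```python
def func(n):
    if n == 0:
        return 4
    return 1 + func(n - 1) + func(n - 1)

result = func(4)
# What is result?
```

func(n) = 1 + 2·func(n-1), func(0)=4. Closed form: (4+1)·2^4 - 1 = 79.

Answer: 79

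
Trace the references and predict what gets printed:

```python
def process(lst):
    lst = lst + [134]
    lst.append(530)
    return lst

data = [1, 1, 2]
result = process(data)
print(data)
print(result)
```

Key concept: rebinding parameter vs mutation.
Step by step:
`data = [1, 1, 2]` → data = [1, 1, 2]
`result = process(data)` → result = [1, 1, 2, 134, 530]
`print(data)` → prints [1, 1, 2]
`print(result)` → prints [1, 1, 2, 134, 530]

Answer:
[1, 1, 2]
[1, 1, 2, 134, 530]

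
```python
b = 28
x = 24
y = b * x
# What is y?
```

Trace:
`b = 28` → b = 28
`x = 24` → x = 24
`y = b * x` → y = 672
So y = 672

Answer: 672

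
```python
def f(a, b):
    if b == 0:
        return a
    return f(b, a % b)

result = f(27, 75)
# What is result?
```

f(27, 75) -> f(75, 27) -> f(27, 21) -> f(21, 6) -> f(6, 3) -> f(3, 0) -> 3

Answer: 3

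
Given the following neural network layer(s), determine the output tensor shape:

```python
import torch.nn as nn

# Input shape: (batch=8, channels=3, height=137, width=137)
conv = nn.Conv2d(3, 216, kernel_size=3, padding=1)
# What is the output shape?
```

Input: (8, 3, 137, 137) -> Output: (8, 216, 137, 137)

Answer: (8, 216, 137, 137)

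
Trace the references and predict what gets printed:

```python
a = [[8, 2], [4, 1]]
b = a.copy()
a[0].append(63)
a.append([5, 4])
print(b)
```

Key concept: shallow copy with nested lists.
Step by step:
`a = [[8, 2], [4, 1]]` → a = [[8, 2], [4, 1]]
`b = a.copy()` → b = [[8, 2], [4, 1]]
`a[0].append(63)` → a = [[8, 2, 63], [4, 1]]; b = [[8, 2, 63], [4, 1]]
`a.append([5, 4])` → a = [[8, 2, 63], [4, 1], [5, 4]]
`print(b)` → prints [[8, 2, 63], [4, 1]]

Answer: [[8, 2, 63], [4, 1]]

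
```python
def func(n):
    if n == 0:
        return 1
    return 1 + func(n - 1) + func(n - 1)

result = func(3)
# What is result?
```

func(n) = 1 + 2·func(n-1), func(0)=1. Closed form: (1+1)·2^3 - 1 = 15.

Answer: 15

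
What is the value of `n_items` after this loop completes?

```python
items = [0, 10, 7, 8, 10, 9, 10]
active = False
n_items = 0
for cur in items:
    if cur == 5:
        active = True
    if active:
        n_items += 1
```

Count elements after first 5 in [0, 10, 7, 8, 10, 9, 10]
`n_items` takes the values: 0

Answer: 0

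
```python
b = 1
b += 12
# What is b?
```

Trace:
`b = 1` → b = 1
`b += 12` → b = 13
So b = 13

Answer: 13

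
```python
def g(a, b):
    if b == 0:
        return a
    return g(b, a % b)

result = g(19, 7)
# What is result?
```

g(19, 7) -> g(7, 5) -> g(5, 2) -> g(2, 1) -> g(1, 0) -> 1

Answer: 1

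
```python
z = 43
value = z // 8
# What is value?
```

Trace:
`z = 43` → z = 43
`value = z // 8` → value = 5
So value = 5

Answer: 5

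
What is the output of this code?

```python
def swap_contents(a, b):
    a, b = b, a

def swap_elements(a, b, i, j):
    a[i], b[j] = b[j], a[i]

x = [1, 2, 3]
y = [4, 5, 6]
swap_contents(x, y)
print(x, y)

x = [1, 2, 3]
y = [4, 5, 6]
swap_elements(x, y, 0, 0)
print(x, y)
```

Key concept: parameter rebinding vs mutation.
Step by step:
`x = [1, 2, 3]` → x = [1, 2, 3]
`y = [4, 5, 6]` → y = [4, 5, 6]
`swap_contents(x, y)` → no visible change to tracked variables
`print(x, y)` → prints [1, 2, 3] [4, 5, 6]
`x = [1, 2, 3]` → x = [1, 2, 3]
`y = [4, 5, 6]` → y = [4, 5, 6]
`swap_elements(x, y, 0, 0)` → x = [4, 2, 3]; y = [1, 5, 6]
`print(x, y)` → prints [4, 2, 3] [1, 5, 6]

Answer:
[1, 2, 3] [4, 5, 6]
[4, 2, 3] [1, 5, 6]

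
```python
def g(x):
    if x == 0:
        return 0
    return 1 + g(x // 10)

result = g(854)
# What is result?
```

Count of digits of 854: 3

Answer: 3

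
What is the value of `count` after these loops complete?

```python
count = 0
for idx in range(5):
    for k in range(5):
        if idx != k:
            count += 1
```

5² - 5 (exclude diagonal)
`count` takes the values: 0 → 1 → 2 → 3 → 4 → 5 → 6 → 7 → 8 → 9 → 10 → 11 → 12 → 13 → 14 → 15 → 16 → 17 → 18 → 19 → 20

Answer: 20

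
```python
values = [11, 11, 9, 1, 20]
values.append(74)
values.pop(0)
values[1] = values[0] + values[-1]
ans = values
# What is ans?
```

Trace:
`values = [11, 11, 9, 1, 20]` → values = [11, 11, 9, 1, 20]
`values.append(74)` → values = [11, 11, 9, 1, 20, 74]
`values.pop(0)` → values = [11, 9, 1, 20, 74]
`values[1] = values[0] + values[-1]` → values = [11, 85, 1, 20, 74]
`ans = values` → ans = [11, 85, 1, 20, 74]
So ans = [11, 85, 1, 20, 74]

Answer: [11, 85, 1, 20, 74]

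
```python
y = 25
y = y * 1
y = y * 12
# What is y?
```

Trace:
`y = 25` → y = 25
`y = y * 1` → y = 25
`y = y * 12` → y = 300
So y = 300

Answer: 300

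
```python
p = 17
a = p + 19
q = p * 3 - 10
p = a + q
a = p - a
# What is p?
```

Trace:
`p = 17` → p = 17
`a = p + 19` → a = 36
`q = p * 3 - 10` → q = 41
`p = a + q` → p = 77
`a = p - a` → a = 41
So p = 77

Answer: 77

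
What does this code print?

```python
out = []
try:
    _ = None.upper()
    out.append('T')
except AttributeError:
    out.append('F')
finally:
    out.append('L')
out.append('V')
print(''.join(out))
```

Execution trace: 'F' (except AttributeError) → 'L' (finally) → 'V' (after the try/except). Output: FLV

Answer: FLV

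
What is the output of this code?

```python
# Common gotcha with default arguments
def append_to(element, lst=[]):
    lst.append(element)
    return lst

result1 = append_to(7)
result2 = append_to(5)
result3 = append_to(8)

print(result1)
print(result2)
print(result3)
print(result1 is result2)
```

Key concept: mutable default argument gotcha.
Step by step:
`result1 = append_to(7)` → result1 = [7]
`result2 = append_to(5)` → result1 = [7, 5] (same object as result2); result2 = [7, 5] (same object as result1)
`result3 = append_to(8)` → result1 = [7, 5, 8] (same object as result2, result3); result2 = [7, 5, 8] (same object as result1, result3); result3 = [7, 5, 8] (same object as result1, result2)
`print(result1)` → prints [7, 5, 8]
`print(result2)` → prints [7, 5, 8]
`print(result3)` → prints [7, 5, 8]
`print(result1 is result2)` → prints True

Answer:
[7, 5, 8]
[7, 5, 8]
[7, 5, 8]
True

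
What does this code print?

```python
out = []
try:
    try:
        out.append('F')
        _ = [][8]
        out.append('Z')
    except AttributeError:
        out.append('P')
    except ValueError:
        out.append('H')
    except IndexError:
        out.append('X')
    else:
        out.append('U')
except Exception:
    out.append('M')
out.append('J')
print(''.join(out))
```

Execution trace: 'F' (inner try body) → 'X' (inner except IndexError) → 'J' (after the try/except). Output: FXJ

Answer: FXJ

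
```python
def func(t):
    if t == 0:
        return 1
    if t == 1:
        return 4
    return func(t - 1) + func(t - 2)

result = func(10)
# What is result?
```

Build up from base cases: func(0)=1, func(1)=4, func(2)=5, func(3)=9, func(4)=14, func(5)=23, func(6)=37, ..., func(10)=254

Answer: 254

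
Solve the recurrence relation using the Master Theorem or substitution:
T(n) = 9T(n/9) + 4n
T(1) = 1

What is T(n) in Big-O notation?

By Master Theorem: a=9, b=9, f(n)=4n. Since log_9(9) = 1 and f(n) = Θ(n^1), Case 2 applies. T(n) = O(n log n).

Answer: O(n log n)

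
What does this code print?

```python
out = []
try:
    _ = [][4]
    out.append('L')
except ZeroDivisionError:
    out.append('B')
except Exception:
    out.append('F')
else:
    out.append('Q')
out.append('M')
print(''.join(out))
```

Execution trace: 'F' (except Exception) → 'M' (after the try/except). Output: FM

Answer: FM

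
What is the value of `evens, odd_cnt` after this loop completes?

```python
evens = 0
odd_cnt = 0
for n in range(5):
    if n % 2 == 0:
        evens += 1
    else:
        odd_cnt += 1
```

Count evens and odds in range(5)
`evens, odd_cnt` takes the values: (0, 0) → (1, 0) → (1, 1) → (2, 1) → (2, 2) → (3, 2)

Answer: 3, 2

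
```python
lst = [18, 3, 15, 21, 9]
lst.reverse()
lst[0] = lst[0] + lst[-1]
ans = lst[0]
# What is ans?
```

Trace:
`lst = [18, 3, 15, 21, 9]` → lst = [18, 3, 15, 21, 9]
`lst.reverse()` → lst = [9, 21, 15, 3, 18]
`lst[0] = lst[0] + lst[-1]` → lst = [27, 21, 15, 3, 18]
`ans = lst[0]` → ans = 27
So ans = 27

Answer: 27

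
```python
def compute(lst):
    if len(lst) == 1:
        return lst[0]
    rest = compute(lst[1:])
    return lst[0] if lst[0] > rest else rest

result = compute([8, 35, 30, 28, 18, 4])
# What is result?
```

Recursive max over [8, 35, 30, 28, 18, 4] = 35

Answer: 35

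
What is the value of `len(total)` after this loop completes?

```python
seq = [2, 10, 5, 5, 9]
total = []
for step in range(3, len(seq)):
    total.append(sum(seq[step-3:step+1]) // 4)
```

Number of 4-element averages
`total` takes the values: [] → [5] → [5, 7]
So `len(total)` = 2

Answer: 2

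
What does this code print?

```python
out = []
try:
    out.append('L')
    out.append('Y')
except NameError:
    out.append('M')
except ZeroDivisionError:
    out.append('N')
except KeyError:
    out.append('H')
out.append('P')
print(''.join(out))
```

Execution trace: 'L' (try body) → 'Y' (try body, no exception) → 'P' (after the try/except). Output: LYP

Answer: LYP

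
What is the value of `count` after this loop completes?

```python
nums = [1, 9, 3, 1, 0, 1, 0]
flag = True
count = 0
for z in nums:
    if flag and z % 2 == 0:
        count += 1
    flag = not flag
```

Count even values at even positions
`count` takes the values: 0 → 1 → 2

Answer: 2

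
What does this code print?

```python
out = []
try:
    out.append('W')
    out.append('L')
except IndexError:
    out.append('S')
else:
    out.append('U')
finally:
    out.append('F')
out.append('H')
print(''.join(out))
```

Execution trace: 'W' (try body) → 'L' (try body, no exception) → 'U' (else) → 'F' (finally) → 'H' (after the try/except). Output: WLUFH

Answer: WLUFH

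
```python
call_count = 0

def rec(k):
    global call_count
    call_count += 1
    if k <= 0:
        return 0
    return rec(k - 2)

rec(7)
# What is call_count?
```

Linear recursion stepping by 2: 5 calls from k=7 down to ≤0.

Answer: 5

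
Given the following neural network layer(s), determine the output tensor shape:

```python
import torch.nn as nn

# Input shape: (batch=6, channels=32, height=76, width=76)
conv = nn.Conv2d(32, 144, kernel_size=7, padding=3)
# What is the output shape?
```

Input: (6, 32, 76, 76) -> Output: (6, 144, 76, 76)

Answer: (6, 144, 76, 76)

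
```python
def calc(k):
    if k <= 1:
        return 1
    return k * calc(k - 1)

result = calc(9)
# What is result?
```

calc(9) = 9 * 8 * 7 * 6 * 5 * 4 * 3 * 2 * 1 = 362880

Answer: 362880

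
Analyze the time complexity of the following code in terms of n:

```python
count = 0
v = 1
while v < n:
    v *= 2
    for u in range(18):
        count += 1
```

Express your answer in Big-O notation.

Each loop level contributes: log n × 1. Multiplying the contributions gives O(log n).

Answer: O(log n)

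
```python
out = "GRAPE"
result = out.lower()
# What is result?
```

Trace:
`out = "GRAPE"` → out = 'GRAPE'
`result = out.lower()` → result = 'grape'
So result = 'grape'

Answer: 'grape'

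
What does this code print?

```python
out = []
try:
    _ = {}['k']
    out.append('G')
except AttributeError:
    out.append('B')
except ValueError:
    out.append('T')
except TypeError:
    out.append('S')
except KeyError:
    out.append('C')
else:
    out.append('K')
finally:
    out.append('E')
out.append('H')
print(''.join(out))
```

Execution trace: 'C' (except KeyError) → 'E' (finally) → 'H' (after the try/except). Output: CEH

Answer: CEH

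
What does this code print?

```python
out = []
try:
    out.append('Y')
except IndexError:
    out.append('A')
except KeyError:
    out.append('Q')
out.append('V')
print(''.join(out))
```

Execution trace: 'Y' (try body, no exception) → 'V' (after the try/except). Output: YV

Answer: YV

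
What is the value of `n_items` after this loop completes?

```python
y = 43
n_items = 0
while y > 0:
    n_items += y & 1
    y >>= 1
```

Count set bits in 43 (binary: 0b101011)
`n_items` takes the values: 0 → 1 → 2 → 3 → 4

Answer: 4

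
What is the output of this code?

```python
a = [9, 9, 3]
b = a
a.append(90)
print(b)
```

Key concept: basic list aliasing.
Step by step:
`a = [9, 9, 3]` → a = [9, 9, 3]
`b = a` → b = [9, 9, 3] (same object as a)
`a.append(90)` → a = [9, 9, 3, 90] (same object as b); b = [9, 9, 3, 90] (same object as a)
`print(b)` → prints [9, 9, 3, 90]

Answer: [9, 9, 3, 90]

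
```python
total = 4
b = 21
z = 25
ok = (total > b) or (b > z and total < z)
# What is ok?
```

Trace:
`total = 4` → total = 4
`b = 21` → b = 21
`z = 25` → z = 25
`ok = (total > b) or (b > z and total < z)` → ok = False
So ok = False

Answer: False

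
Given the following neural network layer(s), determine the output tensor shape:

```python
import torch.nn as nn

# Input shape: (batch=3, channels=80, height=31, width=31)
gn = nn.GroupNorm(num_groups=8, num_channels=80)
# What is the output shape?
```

Input: (3, 80, 31, 31) -> Output: (3, 80, 31, 31)

Answer: (3, 80, 31, 31)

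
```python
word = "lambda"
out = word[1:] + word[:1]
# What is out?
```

Trace:
`word = "lambda"` → word = 'lambda'
`out = word[1:] + word[:1]` → out = 'ambdal'
So out = 'ambdal'

Answer: 'ambdal'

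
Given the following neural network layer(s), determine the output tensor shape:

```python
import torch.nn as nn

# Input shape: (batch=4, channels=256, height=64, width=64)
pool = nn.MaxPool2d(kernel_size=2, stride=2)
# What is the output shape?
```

Input: (4, 256, 64, 64) -> Output: (4, 256, 32, 32)

Answer: (4, 256, 32, 32)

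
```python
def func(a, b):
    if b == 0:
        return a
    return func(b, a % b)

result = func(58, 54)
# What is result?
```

func(58, 54) -> func(54, 4) -> func(4, 2) -> func(2, 0) -> 2

Answer: 2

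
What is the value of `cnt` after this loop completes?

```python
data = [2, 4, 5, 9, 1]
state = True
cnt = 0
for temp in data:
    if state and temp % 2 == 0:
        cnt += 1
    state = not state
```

Count even values at even positions
`cnt` takes the values: 0 → 1

Answer: 1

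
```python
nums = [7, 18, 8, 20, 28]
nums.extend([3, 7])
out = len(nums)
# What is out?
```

Trace:
`nums = [7, 18, 8, 20, 28]` → nums = [7, 18, 8, 20, 28]
`nums.extend([3, 7])` → nums = [7, 18, 8, 20, 28, 3, 7]
`out = len(nums)` → out = 7
So out = 7

Answer: 7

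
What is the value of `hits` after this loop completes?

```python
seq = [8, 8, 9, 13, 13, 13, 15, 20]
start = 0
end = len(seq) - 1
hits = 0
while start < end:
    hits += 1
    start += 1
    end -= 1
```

Iterations until pointers meet (list length 8)
`hits` takes the values: 0 → 1 → 2 → 3 → 4

Answer: 4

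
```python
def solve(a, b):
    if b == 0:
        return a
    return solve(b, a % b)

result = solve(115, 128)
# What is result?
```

solve(115, 128) -> solve(128, 115) -> solve(115, 13) -> solve(13, 11) -> solve(11, 2) -> solve(2, 1) -> solve(1, 0) -> 1

Answer: 1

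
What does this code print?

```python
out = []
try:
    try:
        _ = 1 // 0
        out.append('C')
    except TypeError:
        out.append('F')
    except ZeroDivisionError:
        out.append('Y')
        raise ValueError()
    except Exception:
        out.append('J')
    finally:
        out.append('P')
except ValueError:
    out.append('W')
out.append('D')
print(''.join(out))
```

Execution trace: 'Y' (except ZeroDivisionError) → 'P' (finally) → 'W' (outer except ValueError) → 'D' (after the try/except). Output: YPWD

Answer: YPWD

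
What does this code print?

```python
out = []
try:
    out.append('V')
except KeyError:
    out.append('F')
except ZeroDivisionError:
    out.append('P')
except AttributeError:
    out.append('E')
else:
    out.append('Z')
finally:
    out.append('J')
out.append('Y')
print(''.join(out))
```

Execution trace: 'V' (try body, no exception) → 'Z' (else) → 'J' (finally) → 'Y' (after the try/except). Output: VZJY

Answer: VZJY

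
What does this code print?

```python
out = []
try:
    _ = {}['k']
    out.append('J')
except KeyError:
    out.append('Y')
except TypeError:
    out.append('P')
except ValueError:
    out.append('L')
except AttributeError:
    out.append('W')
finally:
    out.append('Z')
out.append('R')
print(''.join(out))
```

Execution trace: 'Y' (except KeyError) → 'Z' (finally) → 'R' (after the try/except). Output: YZR

Answer: YZR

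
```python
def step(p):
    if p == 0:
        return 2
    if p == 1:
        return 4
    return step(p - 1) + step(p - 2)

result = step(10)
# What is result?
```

Build up from base cases: step(0)=2, step(1)=4, step(2)=6, step(3)=10, step(4)=16, step(5)=26, step(6)=42, ..., step(10)=288

Answer: 288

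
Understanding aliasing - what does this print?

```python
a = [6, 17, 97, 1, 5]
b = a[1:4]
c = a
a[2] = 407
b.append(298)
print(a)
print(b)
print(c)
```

Key concept: slice vs alias.
Step by step:
`a = [6, 17, 97, 1, 5]` → a = [6, 17, 97, 1, 5]
`b = a[1:4]` → b = [17, 97, 1]
`c = a` → c = [6, 17, 97, 1, 5] (same object as a)
`a[2] = 407` → a = [6, 17, 407, 1, 5] (same object as c); c = [6, 17, 407, 1, 5] (same object as a)
`b.append(298)` → b = [17, 97, 1, 298]
`print(a)` → prints [6, 17, 407, 1, 5]
`print(b)` → prints [17, 97, 1, 298]
`print(c)` → prints [6, 17, 407, 1, 5]

Answer:
[6, 17, 407, 1, 5]
[17, 97, 1, 298]
[6, 17, 407, 1, 5]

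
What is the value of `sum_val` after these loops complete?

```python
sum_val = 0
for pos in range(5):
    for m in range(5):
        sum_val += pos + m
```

Sum of all pos+m for pos,m in 5x5
`sum_val` takes the values: 0 → 1 → 3 → 6 → 10 → 11 → 13 → 16 → 20 → 25 → 27 → 30 → 34 → 39 → 45 → 48 → 52 → 57 → 63 → 70 → 74 → 79 → 85 → 92 → 100

Answer: 100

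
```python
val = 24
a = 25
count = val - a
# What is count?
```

Trace:
`val = 24` → val = 24
`a = 25` → a = 25
`count = val - a` → count = -1
So count = -1

Answer: -1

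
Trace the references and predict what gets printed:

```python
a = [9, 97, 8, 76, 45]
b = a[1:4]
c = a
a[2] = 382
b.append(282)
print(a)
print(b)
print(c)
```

Key concept: slice vs alias.
Step by step:
`a = [9, 97, 8, 76, 45]` → a = [9, 97, 8, 76, 45]
`b = a[1:4]` → b = [97, 8, 76]
`c = a` → c = [9, 97, 8, 76, 45] (same object as a)
`a[2] = 382` → a = [9, 97, 382, 76, 45] (same object as c); c = [9, 97, 382, 76, 45] (same object as a)
`b.append(282)` → b = [97, 8, 76, 282]
`print(a)` → prints [9, 97, 382, 76, 45]
`print(b)` → prints [97, 8, 76, 282]
`print(c)` → prints [9, 97, 382, 76, 45]

Answer:
[9, 97, 382, 76, 45]
[97, 8, 76, 282]
[9, 97, 382, 76, 45]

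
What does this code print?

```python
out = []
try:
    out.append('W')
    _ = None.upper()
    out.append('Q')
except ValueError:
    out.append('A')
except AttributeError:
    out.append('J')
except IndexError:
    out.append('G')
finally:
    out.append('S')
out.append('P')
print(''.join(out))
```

Execution trace: 'W' (try body) → 'J' (except AttributeError) → 'S' (finally) → 'P' (after the try/except). Output: WJSP

Answer: WJSP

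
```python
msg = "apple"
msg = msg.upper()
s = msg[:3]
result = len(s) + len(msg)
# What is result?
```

Trace:
`msg = "apple"` → msg = 'apple'
`msg = msg.upper()` → msg = 'APPLE'
`s = msg[:3]` → s = 'APP'
`result = len(s) + len(msg)` → result = 8
So result = 8

Answer: 8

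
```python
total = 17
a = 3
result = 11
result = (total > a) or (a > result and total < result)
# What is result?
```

Trace:
`total = 17` → total = 17
`a = 3` → a = 3
`result = 11` → result = 11
`result = (total > a) or (a > result and total < result)` → result = True
So result = True

Answer: True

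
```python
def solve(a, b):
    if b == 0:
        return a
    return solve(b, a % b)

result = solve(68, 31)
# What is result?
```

solve(68, 31) -> solve(31, 6) -> solve(6, 1) -> solve(1, 0) -> 1

Answer: 1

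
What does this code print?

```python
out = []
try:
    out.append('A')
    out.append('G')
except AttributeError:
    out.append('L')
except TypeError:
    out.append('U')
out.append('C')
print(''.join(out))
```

Execution trace: 'A' (try body) → 'G' (try body, no exception) → 'C' (after the try/except). Output: AGC

Answer: AGC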